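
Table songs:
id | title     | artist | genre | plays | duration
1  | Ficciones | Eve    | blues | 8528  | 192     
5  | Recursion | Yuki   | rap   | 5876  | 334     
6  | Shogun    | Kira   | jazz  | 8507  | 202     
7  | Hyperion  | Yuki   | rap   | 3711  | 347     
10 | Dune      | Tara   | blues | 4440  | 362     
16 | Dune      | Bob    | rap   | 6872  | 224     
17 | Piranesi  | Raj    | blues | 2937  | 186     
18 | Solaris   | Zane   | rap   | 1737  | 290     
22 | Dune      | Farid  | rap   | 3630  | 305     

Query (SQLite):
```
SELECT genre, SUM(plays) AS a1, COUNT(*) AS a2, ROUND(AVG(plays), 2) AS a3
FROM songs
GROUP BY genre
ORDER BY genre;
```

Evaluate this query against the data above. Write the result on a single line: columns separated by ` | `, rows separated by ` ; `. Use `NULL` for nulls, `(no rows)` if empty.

blues | 15905 | 3 | 5301.67 ; jazz | 8507 | 1 | 8507 ; rap | 21826 | 5 | 4365.2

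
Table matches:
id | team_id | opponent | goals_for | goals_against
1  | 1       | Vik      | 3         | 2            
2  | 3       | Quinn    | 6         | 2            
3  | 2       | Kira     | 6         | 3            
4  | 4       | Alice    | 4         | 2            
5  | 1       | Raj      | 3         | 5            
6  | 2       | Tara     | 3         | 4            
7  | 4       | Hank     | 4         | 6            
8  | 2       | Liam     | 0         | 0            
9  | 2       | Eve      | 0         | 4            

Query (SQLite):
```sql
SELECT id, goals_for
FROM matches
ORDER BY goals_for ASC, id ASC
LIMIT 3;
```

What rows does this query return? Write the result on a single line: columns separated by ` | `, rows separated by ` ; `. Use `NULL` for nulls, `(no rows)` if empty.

8 | 0 ; 9 | 0 ; 1 | 3

Sort by goals_for asc, tiebreak id asc: (0, id=8), (0, id=9), (3, id=1), (3, id=5), (3, id=6), (4, id=4) …. Take first 3.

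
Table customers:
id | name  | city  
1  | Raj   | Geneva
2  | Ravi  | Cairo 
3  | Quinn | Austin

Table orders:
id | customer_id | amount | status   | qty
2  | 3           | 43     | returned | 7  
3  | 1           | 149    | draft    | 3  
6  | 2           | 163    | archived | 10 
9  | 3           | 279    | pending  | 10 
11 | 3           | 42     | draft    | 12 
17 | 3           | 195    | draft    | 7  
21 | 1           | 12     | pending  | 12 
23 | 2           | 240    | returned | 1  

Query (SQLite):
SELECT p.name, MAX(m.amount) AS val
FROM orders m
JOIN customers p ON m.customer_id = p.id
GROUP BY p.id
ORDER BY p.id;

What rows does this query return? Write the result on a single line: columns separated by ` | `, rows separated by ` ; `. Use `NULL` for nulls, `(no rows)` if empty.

Raj | 149 ; Ravi | 240 ; Quinn | 279

Join each orders row to its customers via customer_id.
Group joined rows by customers.id; compute MAX(m.amount) per group.
  1: ids {3, 21} → MAX(m.amount)=149
  2: ids {6, 23} → MAX(m.amount)=240
  3: ids {2, 9, 11, 17} → MAX(m.amount)=279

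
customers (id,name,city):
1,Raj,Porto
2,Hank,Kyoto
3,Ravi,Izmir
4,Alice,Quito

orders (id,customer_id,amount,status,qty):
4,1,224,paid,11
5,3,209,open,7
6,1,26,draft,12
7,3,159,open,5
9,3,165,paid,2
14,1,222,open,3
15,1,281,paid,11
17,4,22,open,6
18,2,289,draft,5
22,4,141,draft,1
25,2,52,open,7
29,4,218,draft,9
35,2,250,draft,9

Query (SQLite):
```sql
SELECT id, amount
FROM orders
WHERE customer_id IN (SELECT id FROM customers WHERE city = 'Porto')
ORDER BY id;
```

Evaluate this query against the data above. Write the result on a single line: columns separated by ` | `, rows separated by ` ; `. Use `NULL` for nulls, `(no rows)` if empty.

4 | 224 ; 6 | 26 ; 14 | 222 ; 15 | 281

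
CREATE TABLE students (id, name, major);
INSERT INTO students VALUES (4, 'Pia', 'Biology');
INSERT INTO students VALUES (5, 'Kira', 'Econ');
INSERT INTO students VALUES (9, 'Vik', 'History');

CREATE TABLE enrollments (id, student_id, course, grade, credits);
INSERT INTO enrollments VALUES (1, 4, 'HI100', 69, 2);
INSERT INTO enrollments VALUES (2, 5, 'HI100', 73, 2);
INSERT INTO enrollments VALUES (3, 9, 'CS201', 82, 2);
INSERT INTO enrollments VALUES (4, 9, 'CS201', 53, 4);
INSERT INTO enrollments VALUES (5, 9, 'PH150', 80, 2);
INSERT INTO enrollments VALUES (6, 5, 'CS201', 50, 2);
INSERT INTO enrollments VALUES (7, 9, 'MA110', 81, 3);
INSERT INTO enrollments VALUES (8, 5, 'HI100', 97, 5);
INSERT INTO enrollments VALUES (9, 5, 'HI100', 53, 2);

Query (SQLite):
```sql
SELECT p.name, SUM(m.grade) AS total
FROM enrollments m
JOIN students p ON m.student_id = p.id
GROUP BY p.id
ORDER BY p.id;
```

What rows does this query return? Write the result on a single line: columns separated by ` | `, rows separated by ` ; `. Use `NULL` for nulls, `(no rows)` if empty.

Join each enrollments row to its students via student_id.
Group joined rows by students.id; compute SUM(m.grade) per group.
  4: ids {1} → SUM(m.grade)=69
  5: ids {2, 6, 8, 9} → SUM(m.grade)=273
  9: ids {3, 4, 5, 7} → SUM(m.grade)=296

Pia | 69 ; Kira | 273 ; Vik | 296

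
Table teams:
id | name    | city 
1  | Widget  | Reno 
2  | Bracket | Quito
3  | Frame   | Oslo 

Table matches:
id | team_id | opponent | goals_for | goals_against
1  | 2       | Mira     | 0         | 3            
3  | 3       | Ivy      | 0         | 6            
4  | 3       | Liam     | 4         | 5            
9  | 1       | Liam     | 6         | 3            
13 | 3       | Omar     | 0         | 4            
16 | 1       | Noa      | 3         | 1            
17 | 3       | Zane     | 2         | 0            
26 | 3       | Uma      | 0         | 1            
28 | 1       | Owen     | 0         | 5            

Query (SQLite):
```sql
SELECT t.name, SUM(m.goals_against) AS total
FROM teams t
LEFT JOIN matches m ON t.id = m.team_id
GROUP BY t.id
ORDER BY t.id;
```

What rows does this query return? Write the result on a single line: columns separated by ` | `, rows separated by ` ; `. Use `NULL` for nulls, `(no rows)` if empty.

LEFT JOIN keeps every teams row; unmatched ones get NULL for matches columns.
Group by teams.id and compute SUM(m.goals_against). SUM over an all-NULL group is NULL.
  1: ids {9, 16, 28} → SUM(m.goals_against)=9
  2: ids {1} → SUM(m.goals_against)=3
  3: ids {3, 4, 13, 17, 26} → SUM(m.goals_against)=16

Widget | 9 ; Bracket | 3 ; Frame | 16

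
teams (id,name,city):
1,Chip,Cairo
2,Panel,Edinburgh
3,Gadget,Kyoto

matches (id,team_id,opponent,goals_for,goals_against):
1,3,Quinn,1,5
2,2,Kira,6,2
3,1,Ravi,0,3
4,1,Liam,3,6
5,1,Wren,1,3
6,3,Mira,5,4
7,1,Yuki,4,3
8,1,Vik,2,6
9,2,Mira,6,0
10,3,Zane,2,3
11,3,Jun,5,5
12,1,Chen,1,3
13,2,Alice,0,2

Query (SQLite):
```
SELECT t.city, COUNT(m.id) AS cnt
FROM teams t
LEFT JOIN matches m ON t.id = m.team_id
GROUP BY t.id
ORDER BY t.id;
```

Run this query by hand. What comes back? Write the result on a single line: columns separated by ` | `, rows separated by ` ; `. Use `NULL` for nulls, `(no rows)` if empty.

Cairo | 6 ; Edinburgh | 3 ; Kyoto | 4

LEFT JOIN keeps every teams row; unmatched ones get NULL for matches columns.
Group by teams.id and compute COUNT(m.id). COUNT(col) of an all-NULL group is 0.
  1: ids {3, 4, 5, 7, 8, 12} → COUNT(m.id)=6
  2: ids {2, 9, 13} → COUNT(m.id)=3
  3: ids {1, 6, 10, 11} → COUNT(m.id)=4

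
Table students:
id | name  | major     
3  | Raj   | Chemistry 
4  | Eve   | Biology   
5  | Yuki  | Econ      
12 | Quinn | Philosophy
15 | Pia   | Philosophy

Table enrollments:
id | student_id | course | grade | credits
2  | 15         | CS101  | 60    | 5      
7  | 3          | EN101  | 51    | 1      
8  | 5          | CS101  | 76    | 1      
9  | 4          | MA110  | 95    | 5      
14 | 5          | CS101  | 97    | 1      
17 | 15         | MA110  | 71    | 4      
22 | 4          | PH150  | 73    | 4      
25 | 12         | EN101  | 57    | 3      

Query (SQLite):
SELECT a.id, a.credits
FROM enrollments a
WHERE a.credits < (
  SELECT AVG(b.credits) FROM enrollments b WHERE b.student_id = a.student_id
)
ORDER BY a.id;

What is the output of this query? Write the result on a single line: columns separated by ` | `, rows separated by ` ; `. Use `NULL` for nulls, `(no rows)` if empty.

17 | 4 ; 22 | 4

For each enrollments row a, compute AVG(credits) over rows sharing a.student_id.
Keep row a if a.credits < that per-group AVG.
  student_id=3: AVG(credits) = 1.0
  student_id=4: AVG(credits) = 4.5
  student_id=5: AVG(credits) = 1.0
  student_id=12: AVG(credits) = 3.0
  student_id=15: AVG(credits) = 4.5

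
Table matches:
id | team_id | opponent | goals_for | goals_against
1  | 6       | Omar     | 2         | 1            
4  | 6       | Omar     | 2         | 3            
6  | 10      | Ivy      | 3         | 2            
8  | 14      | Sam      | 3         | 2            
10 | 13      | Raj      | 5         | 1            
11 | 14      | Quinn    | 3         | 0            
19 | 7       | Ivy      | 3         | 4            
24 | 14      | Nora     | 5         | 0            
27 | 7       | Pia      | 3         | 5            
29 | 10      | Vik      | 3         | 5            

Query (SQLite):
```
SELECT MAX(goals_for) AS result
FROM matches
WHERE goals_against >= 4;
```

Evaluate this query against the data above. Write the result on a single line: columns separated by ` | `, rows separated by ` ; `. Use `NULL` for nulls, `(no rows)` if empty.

3

Rows where goals_against >= 4 → goals_for values: [3, 3, 3].
MAX of non-NULL values = 3.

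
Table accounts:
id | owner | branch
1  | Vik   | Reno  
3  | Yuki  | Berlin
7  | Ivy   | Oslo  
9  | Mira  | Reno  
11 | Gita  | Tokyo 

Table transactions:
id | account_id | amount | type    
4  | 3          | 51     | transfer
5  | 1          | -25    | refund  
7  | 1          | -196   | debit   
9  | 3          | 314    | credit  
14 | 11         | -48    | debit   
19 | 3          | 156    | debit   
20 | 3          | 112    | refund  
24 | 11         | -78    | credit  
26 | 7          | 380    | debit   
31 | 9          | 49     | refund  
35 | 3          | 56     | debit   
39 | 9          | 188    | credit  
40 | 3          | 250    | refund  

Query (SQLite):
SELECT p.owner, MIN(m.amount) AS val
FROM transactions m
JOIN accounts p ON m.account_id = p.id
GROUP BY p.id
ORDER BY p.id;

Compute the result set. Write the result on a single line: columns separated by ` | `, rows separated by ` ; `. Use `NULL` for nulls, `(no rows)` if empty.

Join each transactions row to its accounts via account_id.
Group joined rows by accounts.id; compute MIN(m.amount) per group.
  1: ids {5, 7} → MIN(m.amount)=-196
  3: ids {4, 9, 19, 20, 35, 40} → MIN(m.amount)=51
  7: ids {26} → MIN(m.amount)=380
  9: ids {31, 39} → MIN(m.amount)=49
  11: ids {14, 24} → MIN(m.amount)=-78

Vik | -196 ; Yuki | 51 ; Ivy | 380 ; Mira | 49 ; Gita | -78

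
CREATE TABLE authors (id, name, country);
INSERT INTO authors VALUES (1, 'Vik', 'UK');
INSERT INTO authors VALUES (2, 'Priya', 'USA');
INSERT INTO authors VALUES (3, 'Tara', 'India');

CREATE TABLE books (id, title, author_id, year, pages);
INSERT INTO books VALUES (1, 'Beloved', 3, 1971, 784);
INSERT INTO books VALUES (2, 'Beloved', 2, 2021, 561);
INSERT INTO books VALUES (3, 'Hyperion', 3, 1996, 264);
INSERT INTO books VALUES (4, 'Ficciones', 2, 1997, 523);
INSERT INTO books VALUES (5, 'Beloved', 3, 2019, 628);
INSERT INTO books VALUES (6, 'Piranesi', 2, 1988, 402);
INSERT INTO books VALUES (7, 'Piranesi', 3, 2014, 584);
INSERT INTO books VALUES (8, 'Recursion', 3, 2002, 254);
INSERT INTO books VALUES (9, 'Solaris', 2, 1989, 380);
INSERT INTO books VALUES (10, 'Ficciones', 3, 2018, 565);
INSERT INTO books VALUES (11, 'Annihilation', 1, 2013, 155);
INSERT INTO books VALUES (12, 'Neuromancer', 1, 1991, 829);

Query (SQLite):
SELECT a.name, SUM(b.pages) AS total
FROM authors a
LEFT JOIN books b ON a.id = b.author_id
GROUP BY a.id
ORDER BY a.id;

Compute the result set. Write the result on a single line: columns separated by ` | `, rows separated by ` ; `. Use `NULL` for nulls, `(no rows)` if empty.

Vik | 984 ; Priya | 1866 ; Tara | 3079

LEFT JOIN keeps every authors row; unmatched ones get NULL for books columns.
Group by authors.id and compute SUM(b.pages). SUM over an all-NULL group is NULL.
  1: ids {11, 12} → SUM(b.pages)=984
  2: ids {2, 4, 6, 9} → SUM(b.pages)=1866
  3: ids {1, 3, 5, 7, 8, 10} → SUM(b.pages)=3079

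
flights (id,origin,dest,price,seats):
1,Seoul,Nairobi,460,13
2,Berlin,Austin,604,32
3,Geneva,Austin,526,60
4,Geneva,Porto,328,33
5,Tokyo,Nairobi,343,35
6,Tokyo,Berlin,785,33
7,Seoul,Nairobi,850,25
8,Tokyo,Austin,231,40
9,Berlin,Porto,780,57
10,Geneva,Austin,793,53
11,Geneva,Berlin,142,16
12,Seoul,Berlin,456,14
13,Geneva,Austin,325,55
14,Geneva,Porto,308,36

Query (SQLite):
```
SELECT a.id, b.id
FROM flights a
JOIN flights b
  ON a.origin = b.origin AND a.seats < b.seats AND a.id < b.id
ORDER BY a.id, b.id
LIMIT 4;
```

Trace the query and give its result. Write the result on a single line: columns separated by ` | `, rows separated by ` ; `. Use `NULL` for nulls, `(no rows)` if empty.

1 | 7 ; 1 | 12 ; 2 | 9 ; 4 | 10

Pairs (a,b) with same origin, a.seats < b.seats, a.id < b.id.
origin groups: Berlin:{2,9} Geneva:{3,4,10,11,13,14} Seoul:{1,7,12} Tokyo:{5,6,8}
Ordered by (a.id, b.id); first 4.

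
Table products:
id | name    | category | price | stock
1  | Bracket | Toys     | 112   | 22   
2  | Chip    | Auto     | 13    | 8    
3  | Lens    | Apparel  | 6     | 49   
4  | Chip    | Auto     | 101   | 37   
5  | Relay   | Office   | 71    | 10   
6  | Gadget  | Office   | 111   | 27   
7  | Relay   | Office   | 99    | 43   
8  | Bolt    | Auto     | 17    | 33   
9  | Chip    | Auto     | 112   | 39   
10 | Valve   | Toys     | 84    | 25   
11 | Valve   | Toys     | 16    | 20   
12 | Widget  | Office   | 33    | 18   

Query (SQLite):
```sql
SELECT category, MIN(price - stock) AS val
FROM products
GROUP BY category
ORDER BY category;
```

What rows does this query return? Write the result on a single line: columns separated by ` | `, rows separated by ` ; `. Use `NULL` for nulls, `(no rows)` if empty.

Apparel | -43 ; Auto | -16 ; Office | 15 ; Toys | -4

For each row compute price - stock.
Group by category; take MIN of the expression per group.
  Apparel: ids {3} → MIN(price - stock)=-43
  Auto: ids {2, 4, 8, 9} → MIN(price - stock)=-16
  Office: ids {5, 6, 7, 12} → MIN(price - stock)=15
  Toys: ids {1, 10, 11} → MIN(price - stock)=-4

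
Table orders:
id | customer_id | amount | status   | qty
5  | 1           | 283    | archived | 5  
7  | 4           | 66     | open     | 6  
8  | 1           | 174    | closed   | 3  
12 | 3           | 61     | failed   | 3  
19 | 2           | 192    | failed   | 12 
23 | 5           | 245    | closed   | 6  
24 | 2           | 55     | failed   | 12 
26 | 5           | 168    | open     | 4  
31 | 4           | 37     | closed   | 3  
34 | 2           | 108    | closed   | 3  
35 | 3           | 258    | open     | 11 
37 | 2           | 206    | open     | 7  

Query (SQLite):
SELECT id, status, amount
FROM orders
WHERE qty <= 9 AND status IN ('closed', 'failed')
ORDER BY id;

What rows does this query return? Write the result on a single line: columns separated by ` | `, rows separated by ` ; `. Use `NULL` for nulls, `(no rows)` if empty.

8 | closed | 174 ; 12 | failed | 61 ; 23 | closed | 245 ; 31 | closed | 37 ; 34 | closed | 108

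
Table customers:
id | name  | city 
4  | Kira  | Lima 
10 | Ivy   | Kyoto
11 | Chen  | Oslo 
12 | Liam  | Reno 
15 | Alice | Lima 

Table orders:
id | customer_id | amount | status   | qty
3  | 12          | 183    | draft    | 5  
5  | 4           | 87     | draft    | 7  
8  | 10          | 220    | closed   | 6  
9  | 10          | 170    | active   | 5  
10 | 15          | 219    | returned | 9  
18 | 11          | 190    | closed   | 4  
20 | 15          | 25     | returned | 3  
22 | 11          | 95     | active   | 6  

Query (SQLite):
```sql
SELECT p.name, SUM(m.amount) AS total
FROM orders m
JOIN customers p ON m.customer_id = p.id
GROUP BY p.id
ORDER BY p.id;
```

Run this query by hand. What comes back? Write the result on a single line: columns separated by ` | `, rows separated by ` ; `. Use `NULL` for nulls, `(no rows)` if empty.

Join each orders row to its customers via customer_id.
Group joined rows by customers.id; compute SUM(m.amount) per group.
  4: ids {5} → SUM(m.amount)=87
  10: ids {8, 9} → SUM(m.amount)=390
  11: ids {18, 22} → SUM(m.amount)=285
  12: ids {3} → SUM(m.amount)=183
  15: ids {10, 20} → SUM(m.amount)=244

Kira | 87 ; Ivy | 390 ; Chen | 285 ; Liam | 183 ; Alice | 244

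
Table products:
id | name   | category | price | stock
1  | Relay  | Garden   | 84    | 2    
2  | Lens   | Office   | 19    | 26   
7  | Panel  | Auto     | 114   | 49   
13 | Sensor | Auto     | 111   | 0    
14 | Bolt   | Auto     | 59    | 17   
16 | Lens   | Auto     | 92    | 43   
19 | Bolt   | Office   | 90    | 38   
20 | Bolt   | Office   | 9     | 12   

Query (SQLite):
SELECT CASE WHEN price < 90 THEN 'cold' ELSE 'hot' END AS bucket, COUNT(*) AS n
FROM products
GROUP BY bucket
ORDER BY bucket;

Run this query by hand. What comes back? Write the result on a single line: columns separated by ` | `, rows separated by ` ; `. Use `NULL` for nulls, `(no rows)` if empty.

cold | 4 ; hot | 4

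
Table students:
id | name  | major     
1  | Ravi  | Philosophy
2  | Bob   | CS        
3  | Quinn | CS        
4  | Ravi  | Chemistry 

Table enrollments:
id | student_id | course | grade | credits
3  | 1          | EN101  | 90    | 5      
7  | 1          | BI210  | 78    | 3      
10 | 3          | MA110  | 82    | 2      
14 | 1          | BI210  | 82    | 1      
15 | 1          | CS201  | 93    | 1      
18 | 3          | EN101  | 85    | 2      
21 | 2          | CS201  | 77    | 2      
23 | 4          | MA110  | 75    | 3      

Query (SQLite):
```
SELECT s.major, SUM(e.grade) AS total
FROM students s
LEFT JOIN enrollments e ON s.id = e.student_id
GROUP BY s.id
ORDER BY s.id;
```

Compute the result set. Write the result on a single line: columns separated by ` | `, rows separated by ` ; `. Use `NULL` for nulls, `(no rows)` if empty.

Philosophy | 343 ; CS | 77 ; CS | 167 ; Chemistry | 75

LEFT JOIN keeps every students row; unmatched ones get NULL for enrollments columns.
Group by students.id and compute SUM(e.grade). SUM over an all-NULL group is NULL.
  1: ids {3, 7, 14, 15} → SUM(e.grade)=343
  2: ids {21} → SUM(e.grade)=77
  3: ids {10, 18} → SUM(e.grade)=167
  4: ids {23} → SUM(e.grade)=75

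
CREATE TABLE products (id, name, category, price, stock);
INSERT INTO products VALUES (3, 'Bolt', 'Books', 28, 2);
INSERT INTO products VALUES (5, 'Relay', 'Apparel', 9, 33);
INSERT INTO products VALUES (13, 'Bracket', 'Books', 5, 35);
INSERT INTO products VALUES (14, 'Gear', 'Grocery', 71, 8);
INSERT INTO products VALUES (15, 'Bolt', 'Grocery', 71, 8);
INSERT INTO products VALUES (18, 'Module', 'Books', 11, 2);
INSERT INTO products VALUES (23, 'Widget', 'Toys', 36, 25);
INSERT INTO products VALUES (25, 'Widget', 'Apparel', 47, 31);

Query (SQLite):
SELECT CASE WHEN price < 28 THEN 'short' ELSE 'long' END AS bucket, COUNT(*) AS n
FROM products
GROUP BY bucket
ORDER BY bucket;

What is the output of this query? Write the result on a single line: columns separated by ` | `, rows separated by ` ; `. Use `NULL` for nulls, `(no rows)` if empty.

long | 5 ; short | 3

Bucket rows by price < 28 → 'short' else 'long'; count each bucket.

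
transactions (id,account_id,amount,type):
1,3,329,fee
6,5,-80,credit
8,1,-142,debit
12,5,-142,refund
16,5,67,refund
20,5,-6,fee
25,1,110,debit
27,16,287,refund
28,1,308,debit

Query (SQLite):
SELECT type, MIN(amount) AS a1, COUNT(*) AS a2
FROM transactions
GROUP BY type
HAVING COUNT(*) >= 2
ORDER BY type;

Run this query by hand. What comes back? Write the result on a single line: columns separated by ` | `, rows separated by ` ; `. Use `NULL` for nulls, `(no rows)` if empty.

Group transactions by type.
Per group compute: MIN(amount), COUNT(*).
HAVING: drop groups with fewer than 2 rows.
  credit: ids {6} → MIN(amount)=-80, COUNT(*)=1
  debit: ids {8, 25, 28} → MIN(amount)=-142, COUNT(*)=3
  fee: ids {1, 20} → MIN(amount)=-6, COUNT(*)=2
  refund: ids {12, 16, 27} → MIN(amount)=-142, COUNT(*)=3

debit | -142 | 3 ; fee | -6 | 2 ; refund | -142 | 3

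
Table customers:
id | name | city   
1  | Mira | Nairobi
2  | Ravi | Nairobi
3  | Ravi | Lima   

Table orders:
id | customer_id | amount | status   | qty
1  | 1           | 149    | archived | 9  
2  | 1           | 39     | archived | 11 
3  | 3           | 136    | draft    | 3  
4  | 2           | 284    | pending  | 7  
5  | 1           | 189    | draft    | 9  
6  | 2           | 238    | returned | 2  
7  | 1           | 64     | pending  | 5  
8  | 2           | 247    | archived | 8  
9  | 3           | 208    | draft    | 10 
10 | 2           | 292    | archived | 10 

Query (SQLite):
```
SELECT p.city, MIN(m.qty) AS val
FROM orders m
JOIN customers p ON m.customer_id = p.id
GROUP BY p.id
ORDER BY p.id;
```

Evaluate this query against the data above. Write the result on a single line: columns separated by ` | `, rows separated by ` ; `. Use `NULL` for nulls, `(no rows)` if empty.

Join each orders row to its customers via customer_id.
Group joined rows by customers.id; compute MIN(m.qty) per group.
  1: ids {1, 2, 5, 7} → MIN(m.qty)=5
  2: ids {4, 6, 8, 10} → MIN(m.qty)=2
  3: ids {3, 9} → MIN(m.qty)=3

Nairobi | 5 ; Nairobi | 2 ; Lima | 3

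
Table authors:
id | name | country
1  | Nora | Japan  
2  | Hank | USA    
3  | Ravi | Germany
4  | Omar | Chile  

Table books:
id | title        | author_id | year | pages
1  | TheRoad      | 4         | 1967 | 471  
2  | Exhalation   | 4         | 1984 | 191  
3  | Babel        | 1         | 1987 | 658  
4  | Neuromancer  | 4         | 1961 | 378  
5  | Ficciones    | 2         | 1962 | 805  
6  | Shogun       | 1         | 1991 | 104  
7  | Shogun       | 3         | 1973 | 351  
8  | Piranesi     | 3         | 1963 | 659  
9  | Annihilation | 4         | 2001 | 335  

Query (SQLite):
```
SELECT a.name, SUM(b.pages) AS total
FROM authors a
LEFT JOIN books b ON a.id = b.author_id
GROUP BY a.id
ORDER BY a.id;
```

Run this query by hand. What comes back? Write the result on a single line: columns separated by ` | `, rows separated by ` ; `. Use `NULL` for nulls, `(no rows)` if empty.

Nora | 762 ; Hank | 805 ; Ravi | 1010 ; Omar | 1375

LEFT JOIN keeps every authors row; unmatched ones get NULL for books columns.
Group by authors.id and compute SUM(b.pages). SUM over an all-NULL group is NULL.
  1: ids {3, 6} → SUM(b.pages)=762
  2: ids {5} → SUM(b.pages)=805
  3: ids {7, 8} → SUM(b.pages)=1010
  4: ids {1, 2, 4, 9} → SUM(b.pages)=1375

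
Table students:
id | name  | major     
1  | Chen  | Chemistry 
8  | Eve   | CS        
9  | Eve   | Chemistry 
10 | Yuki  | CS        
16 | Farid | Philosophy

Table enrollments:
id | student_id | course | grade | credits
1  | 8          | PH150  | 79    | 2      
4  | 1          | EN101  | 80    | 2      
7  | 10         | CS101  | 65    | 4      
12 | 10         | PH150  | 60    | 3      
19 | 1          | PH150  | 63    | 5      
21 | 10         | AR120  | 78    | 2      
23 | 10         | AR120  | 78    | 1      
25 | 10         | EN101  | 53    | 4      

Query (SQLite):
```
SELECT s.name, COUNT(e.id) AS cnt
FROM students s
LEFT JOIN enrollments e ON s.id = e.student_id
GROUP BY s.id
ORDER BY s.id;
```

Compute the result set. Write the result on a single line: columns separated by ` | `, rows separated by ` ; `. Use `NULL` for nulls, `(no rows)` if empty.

Chen | 2 ; Eve | 1 ; Eve | 0 ; Yuki | 5 ; Farid | 0

LEFT JOIN keeps every students row; unmatched ones get NULL for enrollments columns.
Group by students.id and compute COUNT(e.id). COUNT(col) of an all-NULL group is 0.
  1: ids {4, 19} → COUNT(e.id)=2
  8: ids {1} → COUNT(e.id)=1
  9: ids {—} → COUNT(e.id)=0
  10: ids {7, 12, 21, 23, 25} → COUNT(e.id)=5
  16: ids {—} → COUNT(e.id)=0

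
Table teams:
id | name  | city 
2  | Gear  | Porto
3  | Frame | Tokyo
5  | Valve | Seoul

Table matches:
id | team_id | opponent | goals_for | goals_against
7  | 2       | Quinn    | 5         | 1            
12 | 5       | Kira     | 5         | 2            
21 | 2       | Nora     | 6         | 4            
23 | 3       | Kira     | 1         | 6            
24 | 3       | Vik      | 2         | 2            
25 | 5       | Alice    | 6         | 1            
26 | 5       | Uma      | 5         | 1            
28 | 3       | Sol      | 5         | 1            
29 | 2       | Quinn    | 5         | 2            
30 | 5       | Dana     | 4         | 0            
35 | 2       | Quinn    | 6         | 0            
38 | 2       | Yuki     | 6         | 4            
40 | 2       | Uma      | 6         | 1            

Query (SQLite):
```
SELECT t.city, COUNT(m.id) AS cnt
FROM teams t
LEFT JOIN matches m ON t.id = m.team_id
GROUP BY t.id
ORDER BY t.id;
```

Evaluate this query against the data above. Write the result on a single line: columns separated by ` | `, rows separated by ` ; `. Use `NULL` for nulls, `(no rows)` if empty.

LEFT JOIN keeps every teams row; unmatched ones get NULL for matches columns.
Group by teams.id and compute COUNT(m.id). COUNT(col) of an all-NULL group is 0.
  2: ids {7, 21, 29, 35, 38, 40} → COUNT(m.id)=6
  3: ids {23, 24, 28} → COUNT(m.id)=3
  5: ids {12, 25, 26, 30} → COUNT(m.id)=4

Porto | 6 ; Tokyo | 3 ; Seoul | 4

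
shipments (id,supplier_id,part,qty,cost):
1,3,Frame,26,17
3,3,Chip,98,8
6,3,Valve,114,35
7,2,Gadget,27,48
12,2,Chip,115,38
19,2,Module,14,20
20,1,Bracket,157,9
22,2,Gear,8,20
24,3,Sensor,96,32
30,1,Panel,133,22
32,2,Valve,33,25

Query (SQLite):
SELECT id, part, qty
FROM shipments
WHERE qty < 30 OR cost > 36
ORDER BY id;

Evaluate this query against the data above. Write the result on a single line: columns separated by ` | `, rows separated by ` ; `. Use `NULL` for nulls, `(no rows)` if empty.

qty < 30: ids {1, 7, 19, 22}
cost > 36: ids {7, 12}
Combine with OR.

1 | Frame | 26 ; 7 | Gadget | 27 ; 12 | Chip | 115 ; 19 | Module | 14 ; 22 | Gear | 8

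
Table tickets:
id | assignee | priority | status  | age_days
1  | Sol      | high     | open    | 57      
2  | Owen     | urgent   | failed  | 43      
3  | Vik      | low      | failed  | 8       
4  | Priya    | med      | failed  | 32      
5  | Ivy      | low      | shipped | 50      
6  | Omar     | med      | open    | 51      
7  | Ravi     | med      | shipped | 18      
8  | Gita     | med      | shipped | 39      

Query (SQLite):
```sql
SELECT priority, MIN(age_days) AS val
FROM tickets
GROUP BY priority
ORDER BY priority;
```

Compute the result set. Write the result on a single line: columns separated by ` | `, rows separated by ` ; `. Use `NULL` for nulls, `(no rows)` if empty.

high | 57 ; low | 8 ; med | 18 ; urgent | 43

Partition tickets by priority; compute MIN(age_days) within each group.
  high: ids {1} → MIN(age_days)=57
  low: ids {3, 5} → MIN(age_days)=8
  med: ids {4, 6, 7, 8} → MIN(age_days)=18
  urgent: ids {2} → MIN(age_days)=43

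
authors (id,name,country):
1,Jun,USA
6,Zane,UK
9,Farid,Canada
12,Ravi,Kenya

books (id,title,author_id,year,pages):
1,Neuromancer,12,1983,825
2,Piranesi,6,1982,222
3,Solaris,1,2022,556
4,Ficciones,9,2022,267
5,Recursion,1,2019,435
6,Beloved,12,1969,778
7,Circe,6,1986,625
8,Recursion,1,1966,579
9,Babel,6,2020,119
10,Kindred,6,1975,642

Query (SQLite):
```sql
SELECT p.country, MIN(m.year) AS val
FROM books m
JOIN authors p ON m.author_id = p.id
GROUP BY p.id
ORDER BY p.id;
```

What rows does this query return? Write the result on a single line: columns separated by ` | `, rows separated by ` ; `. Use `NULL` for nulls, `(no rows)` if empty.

USA | 1966 ; UK | 1975 ; Canada | 2022 ; Kenya | 1969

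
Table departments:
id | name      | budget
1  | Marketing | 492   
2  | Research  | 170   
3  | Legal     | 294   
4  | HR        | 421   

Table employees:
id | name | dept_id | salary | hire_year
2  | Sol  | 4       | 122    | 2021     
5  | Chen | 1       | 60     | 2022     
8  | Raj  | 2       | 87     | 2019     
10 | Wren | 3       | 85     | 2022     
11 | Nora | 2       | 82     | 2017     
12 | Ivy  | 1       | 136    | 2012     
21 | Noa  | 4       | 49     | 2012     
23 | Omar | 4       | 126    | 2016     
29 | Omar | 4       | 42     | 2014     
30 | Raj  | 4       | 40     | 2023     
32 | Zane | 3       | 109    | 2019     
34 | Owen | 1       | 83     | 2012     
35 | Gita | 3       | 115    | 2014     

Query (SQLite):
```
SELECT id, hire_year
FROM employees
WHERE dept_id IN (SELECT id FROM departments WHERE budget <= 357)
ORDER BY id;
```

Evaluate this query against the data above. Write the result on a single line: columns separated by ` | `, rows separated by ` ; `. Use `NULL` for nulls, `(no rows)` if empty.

8 | 2019 ; 10 | 2022 ; 11 | 2017 ; 32 | 2019 ; 35 | 2014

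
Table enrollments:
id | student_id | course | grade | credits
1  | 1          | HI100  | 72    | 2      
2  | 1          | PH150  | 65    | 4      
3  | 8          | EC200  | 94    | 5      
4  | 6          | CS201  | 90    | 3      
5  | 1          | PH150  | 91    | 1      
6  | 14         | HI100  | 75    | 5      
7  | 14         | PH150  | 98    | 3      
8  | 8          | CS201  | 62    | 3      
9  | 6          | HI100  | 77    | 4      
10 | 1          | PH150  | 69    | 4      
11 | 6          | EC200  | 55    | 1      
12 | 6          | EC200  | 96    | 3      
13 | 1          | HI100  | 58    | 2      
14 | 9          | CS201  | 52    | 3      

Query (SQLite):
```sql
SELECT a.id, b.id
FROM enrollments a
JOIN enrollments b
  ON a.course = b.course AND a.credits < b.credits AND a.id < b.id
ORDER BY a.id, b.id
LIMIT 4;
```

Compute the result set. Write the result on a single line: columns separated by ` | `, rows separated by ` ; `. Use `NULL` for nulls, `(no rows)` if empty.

1 | 6 ; 1 | 9 ; 5 | 7 ; 5 | 10

Pairs (a,b) with same course, a.credits < b.credits, a.id < b.id.
course groups: CS201:{4,8,14} EC200:{3,11,12} HI100:{1,6,9,13} PH150:{2,5,7,10}
Ordered by (a.id, b.id); first 4.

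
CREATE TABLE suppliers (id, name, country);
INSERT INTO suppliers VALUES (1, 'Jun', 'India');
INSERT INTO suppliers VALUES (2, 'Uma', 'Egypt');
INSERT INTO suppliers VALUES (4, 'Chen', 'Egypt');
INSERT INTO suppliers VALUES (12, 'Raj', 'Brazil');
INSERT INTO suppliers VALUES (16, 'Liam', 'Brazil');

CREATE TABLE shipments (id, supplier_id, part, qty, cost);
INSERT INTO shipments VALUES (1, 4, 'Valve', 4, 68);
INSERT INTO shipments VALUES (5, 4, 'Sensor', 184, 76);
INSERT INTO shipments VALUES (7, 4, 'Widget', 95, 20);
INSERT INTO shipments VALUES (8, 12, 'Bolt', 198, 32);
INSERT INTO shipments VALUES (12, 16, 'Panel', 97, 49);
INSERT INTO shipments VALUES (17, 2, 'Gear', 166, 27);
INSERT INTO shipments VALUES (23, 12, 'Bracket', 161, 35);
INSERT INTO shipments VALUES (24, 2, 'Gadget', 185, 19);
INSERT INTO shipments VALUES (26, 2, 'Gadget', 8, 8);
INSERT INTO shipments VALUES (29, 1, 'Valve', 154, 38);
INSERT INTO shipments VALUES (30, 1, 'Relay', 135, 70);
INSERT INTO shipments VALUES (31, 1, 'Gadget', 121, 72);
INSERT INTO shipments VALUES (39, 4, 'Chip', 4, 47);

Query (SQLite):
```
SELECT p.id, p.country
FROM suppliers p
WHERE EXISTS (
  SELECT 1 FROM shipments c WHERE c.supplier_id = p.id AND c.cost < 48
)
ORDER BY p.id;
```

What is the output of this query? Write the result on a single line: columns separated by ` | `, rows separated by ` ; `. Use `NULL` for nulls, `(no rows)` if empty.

For each suppliers row, check whether any shipments with matching supplier_id has cost < 48.
Keep rows where that is true.

1 | India ; 2 | Egypt ; 4 | Egypt ; 12 | Brazil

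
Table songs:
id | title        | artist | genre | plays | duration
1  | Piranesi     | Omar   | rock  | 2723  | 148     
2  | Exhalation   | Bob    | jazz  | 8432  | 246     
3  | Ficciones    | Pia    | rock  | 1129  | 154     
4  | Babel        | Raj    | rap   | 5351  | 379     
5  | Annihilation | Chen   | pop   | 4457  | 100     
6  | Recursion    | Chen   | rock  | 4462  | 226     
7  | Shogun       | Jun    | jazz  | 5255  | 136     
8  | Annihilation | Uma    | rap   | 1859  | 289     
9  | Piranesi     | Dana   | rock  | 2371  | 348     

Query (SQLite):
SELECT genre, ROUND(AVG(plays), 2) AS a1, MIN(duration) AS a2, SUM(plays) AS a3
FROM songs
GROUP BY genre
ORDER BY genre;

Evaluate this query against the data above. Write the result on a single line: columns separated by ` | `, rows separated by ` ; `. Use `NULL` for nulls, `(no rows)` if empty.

Group songs by genre.
Per group compute: ROUND(AVG(plays), 2), MIN(duration), SUM(plays).
  jazz: ids {2, 7} → ROUND(AVG(plays), 2)=6843.5, MIN(duration)=136, SUM(plays)=13687
  pop: ids {5} → ROUND(AVG(plays), 2)=4457, MIN(duration)=100, SUM(plays)=4457
  rap: ids {4, 8} → ROUND(AVG(plays), 2)=3605, MIN(duration)=289, SUM(plays)=7210
  rock: ids {1, 3, 6, 9} → ROUND(AVG(plays), 2)=2671.25, MIN(duration)=148, SUM(plays)=10685

jazz | 6843.5 | 136 | 13687 ; pop | 4457 | 100 | 4457 ; rap | 3605 | 289 | 7210 ; rock | 2671.25 | 148 | 10685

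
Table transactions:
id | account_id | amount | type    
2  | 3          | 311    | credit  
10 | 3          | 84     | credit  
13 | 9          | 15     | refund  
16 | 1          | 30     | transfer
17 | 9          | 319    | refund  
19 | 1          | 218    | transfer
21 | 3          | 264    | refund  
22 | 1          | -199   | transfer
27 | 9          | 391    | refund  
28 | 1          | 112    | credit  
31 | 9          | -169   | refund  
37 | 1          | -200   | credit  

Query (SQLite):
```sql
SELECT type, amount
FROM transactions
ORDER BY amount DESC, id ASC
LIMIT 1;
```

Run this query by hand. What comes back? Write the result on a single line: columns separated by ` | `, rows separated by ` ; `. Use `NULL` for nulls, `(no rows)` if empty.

Sort by amount desc, tiebreak id asc: (391, id=27), (319, id=17), (311, id=2), (264, id=21) …. Take first 1.

refund | 391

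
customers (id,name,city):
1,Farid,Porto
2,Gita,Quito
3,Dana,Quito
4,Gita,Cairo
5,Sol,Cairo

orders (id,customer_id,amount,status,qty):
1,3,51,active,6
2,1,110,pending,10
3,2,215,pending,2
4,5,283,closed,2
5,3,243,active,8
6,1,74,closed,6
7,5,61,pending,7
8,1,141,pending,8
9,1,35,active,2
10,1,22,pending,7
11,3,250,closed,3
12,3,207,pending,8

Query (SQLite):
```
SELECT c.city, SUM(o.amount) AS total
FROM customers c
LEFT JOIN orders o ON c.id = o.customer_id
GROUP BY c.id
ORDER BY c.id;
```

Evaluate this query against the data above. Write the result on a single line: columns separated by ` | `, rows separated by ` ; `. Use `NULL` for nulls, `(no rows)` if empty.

Porto | 382 ; Quito | 215 ; Quito | 751 ; Cairo | NULL ; Cairo | 344

LEFT JOIN keeps every customers row; unmatched ones get NULL for orders columns.
Group by customers.id and compute SUM(o.amount). SUM over an all-NULL group is NULL.
  1: ids {2, 6, 8, 9, 10} → SUM(o.amount)=382
  2: ids {3} → SUM(o.amount)=215
  3: ids {1, 5, 11, 12} → SUM(o.amount)=751
  4: ids {—} → SUM(o.amount)=NULL
  5: ids {4, 7} → SUM(o.amount)=344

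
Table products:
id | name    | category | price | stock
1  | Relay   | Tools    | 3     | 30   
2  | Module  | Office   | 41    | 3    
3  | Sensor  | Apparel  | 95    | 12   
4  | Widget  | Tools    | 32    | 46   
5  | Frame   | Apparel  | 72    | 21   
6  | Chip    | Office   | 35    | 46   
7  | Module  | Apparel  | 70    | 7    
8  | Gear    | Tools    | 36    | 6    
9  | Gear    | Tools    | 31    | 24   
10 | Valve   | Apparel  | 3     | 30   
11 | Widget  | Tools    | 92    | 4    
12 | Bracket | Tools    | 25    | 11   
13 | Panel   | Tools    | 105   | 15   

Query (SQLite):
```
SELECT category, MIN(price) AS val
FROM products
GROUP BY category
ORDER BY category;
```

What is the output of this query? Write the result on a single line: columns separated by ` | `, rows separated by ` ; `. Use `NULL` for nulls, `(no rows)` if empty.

Partition products by category; compute MIN(price) within each group.
  Apparel: ids {3, 5, 7, 10} → MIN(price)=3
  Office: ids {2, 6} → MIN(price)=35
  Tools: ids {1, 4, 8, 9, 11, 12, 13} → MIN(price)=3

Apparel | 3 ; Office | 35 ; Tools | 3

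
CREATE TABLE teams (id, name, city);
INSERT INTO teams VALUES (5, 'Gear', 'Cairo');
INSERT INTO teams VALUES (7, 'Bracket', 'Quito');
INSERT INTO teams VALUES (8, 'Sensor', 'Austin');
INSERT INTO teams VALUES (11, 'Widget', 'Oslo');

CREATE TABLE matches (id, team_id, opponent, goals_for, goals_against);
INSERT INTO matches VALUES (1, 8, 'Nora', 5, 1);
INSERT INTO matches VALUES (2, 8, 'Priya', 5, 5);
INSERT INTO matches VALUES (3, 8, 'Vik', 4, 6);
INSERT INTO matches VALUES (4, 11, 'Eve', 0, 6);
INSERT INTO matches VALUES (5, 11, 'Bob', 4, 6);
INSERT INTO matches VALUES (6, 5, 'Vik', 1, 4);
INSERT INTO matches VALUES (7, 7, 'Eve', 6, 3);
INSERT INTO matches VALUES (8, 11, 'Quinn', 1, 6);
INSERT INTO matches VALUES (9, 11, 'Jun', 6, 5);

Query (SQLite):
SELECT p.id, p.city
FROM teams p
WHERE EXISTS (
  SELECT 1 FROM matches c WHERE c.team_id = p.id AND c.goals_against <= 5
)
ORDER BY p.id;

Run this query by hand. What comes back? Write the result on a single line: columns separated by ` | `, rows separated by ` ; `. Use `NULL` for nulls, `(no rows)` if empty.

For each teams row, check whether any matches with matching team_id has goals_against <= 5.
Keep rows where that is true.

5 | Cairo ; 7 | Quito ; 8 | Austin ; 11 | Oslo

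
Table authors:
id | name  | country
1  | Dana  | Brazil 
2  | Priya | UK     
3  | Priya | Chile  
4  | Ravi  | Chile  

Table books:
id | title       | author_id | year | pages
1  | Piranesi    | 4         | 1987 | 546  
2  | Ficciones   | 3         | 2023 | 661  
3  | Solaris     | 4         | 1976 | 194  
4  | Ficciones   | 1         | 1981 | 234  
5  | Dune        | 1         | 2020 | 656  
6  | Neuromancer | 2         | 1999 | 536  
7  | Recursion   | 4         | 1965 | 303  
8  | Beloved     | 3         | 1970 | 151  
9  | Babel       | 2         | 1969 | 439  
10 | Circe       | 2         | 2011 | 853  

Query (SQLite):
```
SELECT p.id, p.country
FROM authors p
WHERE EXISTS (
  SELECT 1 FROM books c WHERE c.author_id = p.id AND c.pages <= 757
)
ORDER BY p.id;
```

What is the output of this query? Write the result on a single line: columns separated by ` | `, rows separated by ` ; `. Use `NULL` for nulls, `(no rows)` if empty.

For each authors row, check whether any books with matching author_id has pages <= 757.
Keep rows where that is true.

1 | Brazil ; 2 | UK ; 3 | Chile ; 4 | Chile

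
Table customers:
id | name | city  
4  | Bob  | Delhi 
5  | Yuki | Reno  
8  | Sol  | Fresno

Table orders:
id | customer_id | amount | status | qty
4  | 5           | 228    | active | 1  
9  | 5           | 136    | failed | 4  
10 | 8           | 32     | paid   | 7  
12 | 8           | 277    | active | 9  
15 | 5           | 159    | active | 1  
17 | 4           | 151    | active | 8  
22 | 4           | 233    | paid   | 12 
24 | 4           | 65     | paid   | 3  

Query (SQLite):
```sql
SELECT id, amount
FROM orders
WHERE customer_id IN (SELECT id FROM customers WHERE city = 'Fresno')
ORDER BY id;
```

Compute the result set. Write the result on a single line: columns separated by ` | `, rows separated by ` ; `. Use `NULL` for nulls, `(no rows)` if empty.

Inner query: customers.id where city = 'Fresno'.
Outer: keep orders rows whose customer_id is in that set.
Inner query → {8}

10 | 32 ; 12 | 277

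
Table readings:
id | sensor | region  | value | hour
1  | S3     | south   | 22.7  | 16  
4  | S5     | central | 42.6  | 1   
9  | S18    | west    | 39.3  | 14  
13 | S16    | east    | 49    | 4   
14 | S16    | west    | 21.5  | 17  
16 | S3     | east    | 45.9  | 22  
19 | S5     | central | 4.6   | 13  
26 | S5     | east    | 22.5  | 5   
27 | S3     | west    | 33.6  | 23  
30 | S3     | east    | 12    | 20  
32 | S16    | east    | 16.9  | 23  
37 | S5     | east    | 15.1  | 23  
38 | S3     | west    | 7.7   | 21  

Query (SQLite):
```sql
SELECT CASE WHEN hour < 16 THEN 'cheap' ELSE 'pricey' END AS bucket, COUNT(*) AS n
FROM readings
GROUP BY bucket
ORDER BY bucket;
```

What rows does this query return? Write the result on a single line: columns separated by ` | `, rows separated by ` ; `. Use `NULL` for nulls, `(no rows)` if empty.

cheap | 5 ; pricey | 8

Bucket rows by hour < 16 → 'cheap' else 'pricey'; count each bucket.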